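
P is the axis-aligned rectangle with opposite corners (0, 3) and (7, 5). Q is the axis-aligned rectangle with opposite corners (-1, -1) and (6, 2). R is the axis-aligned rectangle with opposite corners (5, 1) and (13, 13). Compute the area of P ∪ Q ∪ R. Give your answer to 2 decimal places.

126.00

By inclusion–exclusion:
Individual areas: |P| = 14, |Q| = 21, |R| = 96.
|P∩Q| = 0 (no overlap).
|P∩R|: x∈[5,7], y∈[3,5] → 2·2 = 4.
|Q∩R|: x∈[5,6], y∈[1,2] → 1·1 = 1.
|P∩Q∩R| = 0.
|P ∪ Q ∪ R| = 131 − 5 + 0 = 126.00.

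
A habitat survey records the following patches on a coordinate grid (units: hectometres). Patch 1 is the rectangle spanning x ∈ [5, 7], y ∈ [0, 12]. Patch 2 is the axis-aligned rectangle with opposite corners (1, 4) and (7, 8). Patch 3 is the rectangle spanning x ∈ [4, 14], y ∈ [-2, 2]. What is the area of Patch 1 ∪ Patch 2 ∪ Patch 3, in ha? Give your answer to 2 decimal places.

76.00

By inclusion–exclusion:
Individual areas: |Patch 1| = 24, |Patch 2| = 24, |Patch 3| = 40.
|Patch 1∩Patch 2|: x∈[5,7], y∈[4,8] → 2·4 = 8.
|Patch 1∩Patch 3|: x∈[5,7], y∈[0,2] → 2·2 = 4.
|Patch 2∩Patch 3| = 0 (no overlap).
|Patch 1∩Patch 2∩Patch 3| = 0.
|Patch 1 ∪ Patch 2 ∪ Patch 3| = 88 − 12 + 0 = 76.00.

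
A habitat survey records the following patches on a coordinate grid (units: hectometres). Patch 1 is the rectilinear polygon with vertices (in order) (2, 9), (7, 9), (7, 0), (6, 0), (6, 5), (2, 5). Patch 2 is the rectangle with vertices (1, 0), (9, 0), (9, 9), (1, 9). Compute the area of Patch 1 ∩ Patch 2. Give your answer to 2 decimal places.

The intersection is the polygon with vertices (7,9), (7,0), (6,0), (6,5), (2,5), (2,9).
By the shoelace formula its area is 25.00.

25.00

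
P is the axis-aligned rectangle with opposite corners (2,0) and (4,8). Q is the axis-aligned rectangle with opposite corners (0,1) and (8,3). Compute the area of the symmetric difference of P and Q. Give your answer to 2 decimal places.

|P∩Q|: x∈[2,4], y∈[1,3] → 2·2 = 4.
|P △ Q| = |P| + |Q| − 2·|P∩Q| = 16 + 16 − 8 = 24.00.

24.00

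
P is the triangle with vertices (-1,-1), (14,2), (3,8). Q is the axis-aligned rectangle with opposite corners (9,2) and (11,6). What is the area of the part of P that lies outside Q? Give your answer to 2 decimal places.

|P| = 61.5, |P∩Q| = 4.3636.
|P ∖ Q| = |P| − |P∩Q| = 61.5 − 4.3636 = 57.14.

57.14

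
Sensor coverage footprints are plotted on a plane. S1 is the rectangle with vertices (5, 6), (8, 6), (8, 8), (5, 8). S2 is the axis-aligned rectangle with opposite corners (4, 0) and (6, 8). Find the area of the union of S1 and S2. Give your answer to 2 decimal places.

20.00

By inclusion–exclusion:
Individual areas: |S1| = 6, |S2| = 16.
|S1∩S2|: x∈[5,6], y∈[6,8] → 1·2 = 2.
|S1 ∪ S2| = 22 − 2 = 20.00.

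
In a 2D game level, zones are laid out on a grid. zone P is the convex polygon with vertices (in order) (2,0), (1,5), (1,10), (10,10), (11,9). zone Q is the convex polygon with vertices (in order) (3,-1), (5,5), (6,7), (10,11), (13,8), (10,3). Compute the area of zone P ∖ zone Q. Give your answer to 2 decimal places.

40.50

|zone P| = 56.5, |zone P∩zone Q| = 16.
|zone P ∖ zone Q| = |zone P| − |zone P∩zone Q| = 56.5 − 16 = 40.50.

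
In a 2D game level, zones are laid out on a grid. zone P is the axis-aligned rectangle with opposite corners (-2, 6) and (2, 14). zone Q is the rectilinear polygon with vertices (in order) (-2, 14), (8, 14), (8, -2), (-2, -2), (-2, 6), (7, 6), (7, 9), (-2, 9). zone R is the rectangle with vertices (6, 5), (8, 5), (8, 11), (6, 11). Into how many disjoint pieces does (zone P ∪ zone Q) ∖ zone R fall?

(zone P ∪ zone Q) ∖ zone R is a single connected region.

1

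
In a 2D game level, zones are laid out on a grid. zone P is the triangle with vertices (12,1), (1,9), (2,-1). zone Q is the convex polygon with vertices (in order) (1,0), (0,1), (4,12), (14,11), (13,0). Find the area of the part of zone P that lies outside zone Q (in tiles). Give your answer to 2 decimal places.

|zone P| = 51, |zone P∩zone Q| = 45.5676.
|zone P ∖ zone Q| = |zone P| − |zone P∩zone Q| = 51 − 45.5676 = 5.43.

5.43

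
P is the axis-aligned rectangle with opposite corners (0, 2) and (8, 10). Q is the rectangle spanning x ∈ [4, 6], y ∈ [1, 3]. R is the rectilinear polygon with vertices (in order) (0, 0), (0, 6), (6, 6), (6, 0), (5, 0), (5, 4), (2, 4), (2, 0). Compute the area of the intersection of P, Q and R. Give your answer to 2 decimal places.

The intersection is the polygon with vertices (6,3), (6,2), (5,2), (5,3).
By the shoelace formula its area is 1.00.

1.00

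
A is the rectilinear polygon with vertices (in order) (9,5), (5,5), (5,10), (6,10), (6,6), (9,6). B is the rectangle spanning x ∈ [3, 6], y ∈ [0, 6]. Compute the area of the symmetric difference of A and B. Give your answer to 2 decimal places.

24.00

|A| = 8, |B| = 18, |A∩B| = 1.
|A △ B| = |A| + |B| − 2·|A∩B| = 8 + 18 − 2 = 24.00.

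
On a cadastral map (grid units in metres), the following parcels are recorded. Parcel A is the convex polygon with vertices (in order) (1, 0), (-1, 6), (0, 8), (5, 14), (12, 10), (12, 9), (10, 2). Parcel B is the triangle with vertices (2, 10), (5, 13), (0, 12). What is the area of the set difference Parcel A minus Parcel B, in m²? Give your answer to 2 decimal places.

118.36

|Parcel A| = 120, |Parcel A∩Parcel B| = 1.6364.
|Parcel A ∖ Parcel B| = |Parcel A| − |Parcel A∩Parcel B| = 120 − 1.6364 = 118.36.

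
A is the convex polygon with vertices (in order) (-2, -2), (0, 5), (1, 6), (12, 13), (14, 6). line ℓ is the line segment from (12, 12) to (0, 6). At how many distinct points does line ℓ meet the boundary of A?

1

The segment meets the boundary at (4.667,8.333).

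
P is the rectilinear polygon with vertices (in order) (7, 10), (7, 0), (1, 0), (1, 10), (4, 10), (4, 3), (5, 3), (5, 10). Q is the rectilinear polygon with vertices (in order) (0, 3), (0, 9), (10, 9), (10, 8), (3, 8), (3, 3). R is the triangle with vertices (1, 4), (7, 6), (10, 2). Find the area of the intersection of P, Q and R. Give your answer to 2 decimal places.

1.11

The intersection is the polygon with vertices (3,3.556), (1,4), (3,4.667).
By the shoelace formula its area is 1.11.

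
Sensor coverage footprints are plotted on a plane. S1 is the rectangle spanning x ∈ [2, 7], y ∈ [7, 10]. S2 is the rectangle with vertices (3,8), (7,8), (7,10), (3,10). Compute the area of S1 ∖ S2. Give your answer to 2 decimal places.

|S1∩S2|: x∈[3,7], y∈[8,10] → 4·2 = 8.
|S1| = 15.
|S1 ∖ S2| = |S1| − |S1∩S2| = 15 − 8 = 7.00.

7.00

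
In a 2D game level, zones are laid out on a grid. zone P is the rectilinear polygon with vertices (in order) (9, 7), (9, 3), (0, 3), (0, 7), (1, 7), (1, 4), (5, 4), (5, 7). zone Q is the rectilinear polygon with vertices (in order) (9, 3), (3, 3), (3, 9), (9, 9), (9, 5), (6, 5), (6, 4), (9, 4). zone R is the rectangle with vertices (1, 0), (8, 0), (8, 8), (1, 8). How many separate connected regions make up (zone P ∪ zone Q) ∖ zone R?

2

(zone P ∪ zone Q) ∖ zone R splits into 2 disjoint pieces (area 11, area 4).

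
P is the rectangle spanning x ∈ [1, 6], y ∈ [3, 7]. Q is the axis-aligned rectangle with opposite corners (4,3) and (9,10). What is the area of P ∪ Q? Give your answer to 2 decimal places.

By inclusion–exclusion:
Individual areas: |P| = 20, |Q| = 35.
|P∩Q|: x∈[4,6], y∈[3,7] → 2·4 = 8.
|P ∪ Q| = 55 − 8 = 47.00.

47.00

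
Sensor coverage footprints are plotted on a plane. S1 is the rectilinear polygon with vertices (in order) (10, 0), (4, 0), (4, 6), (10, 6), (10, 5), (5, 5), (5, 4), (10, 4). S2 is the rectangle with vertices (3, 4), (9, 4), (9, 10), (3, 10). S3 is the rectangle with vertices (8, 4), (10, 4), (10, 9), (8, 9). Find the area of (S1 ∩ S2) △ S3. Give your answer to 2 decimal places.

|S1 ∩ S2| = 6.
|(S1 ∩ S2) ∩ S3| = 1.
|(S1 ∩ S2) △ S3| = 6 + 10 − 2 = 14.00.

14.00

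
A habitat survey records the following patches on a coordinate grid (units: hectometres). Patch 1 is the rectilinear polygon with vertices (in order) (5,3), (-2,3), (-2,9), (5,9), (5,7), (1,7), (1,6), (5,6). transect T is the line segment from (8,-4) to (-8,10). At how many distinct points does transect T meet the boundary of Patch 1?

2

The segment meets the boundary at (-2,4.75), (0,3).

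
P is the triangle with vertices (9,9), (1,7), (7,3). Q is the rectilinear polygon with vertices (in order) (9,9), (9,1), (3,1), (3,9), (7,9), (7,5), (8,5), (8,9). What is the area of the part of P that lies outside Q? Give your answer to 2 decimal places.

|P| = 22, |P∩Q| = 16.7083.
|P ∖ Q| = |P| − |P∩Q| = 22 − 16.7083 = 5.29.

5.29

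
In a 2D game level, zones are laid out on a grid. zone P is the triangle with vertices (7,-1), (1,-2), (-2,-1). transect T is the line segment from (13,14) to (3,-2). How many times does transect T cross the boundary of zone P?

The segment meets the boundary at (3.625,-1), (3.233,-1.628).

2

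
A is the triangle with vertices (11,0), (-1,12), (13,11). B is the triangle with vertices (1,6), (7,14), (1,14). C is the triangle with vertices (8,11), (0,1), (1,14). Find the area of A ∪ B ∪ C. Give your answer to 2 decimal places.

By inclusion–exclusion:
Individual areas: |A| = 78, |B| = 24, |C| = 47.
|A∩B| = 8.7821.
|A∩C| = 21.745.
|B∩C| = 18.1622.
|A∩B∩C| = 8.7821.
|A ∪ B ∪ C| = 149 − 48.6892 + 8.7821 = 109.09.

109.09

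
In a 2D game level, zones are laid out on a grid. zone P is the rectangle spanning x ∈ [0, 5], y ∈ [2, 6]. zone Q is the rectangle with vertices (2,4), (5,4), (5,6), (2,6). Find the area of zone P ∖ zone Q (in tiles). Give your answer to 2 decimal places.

14.00

|zone P∩zone Q|: x∈[2,5], y∈[4,6] → 3·2 = 6.
|zone P| = 20.
|zone P ∖ zone Q| = |zone P| − |zone P∩zone Q| = 20 − 6 = 14.00.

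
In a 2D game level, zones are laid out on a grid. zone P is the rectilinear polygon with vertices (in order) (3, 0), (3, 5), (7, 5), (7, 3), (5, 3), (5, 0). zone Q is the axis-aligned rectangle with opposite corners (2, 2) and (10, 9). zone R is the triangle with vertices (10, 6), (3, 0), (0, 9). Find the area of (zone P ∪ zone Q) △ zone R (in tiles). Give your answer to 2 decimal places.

|zone P ∪ zone Q| = 60.
|(zone P ∪ zone Q) ∩ zone R| = 34.3857.
|(zone P ∪ zone Q) △ zone R| = 60 + 40.5 − 68.7714 = 31.73.

31.73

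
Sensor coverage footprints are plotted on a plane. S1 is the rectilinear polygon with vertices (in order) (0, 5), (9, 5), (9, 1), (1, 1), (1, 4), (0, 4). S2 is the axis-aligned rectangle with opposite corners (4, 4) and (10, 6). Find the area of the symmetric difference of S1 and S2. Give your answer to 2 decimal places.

|S1| = 33, |S2| = 12, |S1∩S2| = 5.
|S1 △ S2| = |S1| + |S2| − 2·|S1∩S2| = 33 + 12 − 10 = 35.00.

35.00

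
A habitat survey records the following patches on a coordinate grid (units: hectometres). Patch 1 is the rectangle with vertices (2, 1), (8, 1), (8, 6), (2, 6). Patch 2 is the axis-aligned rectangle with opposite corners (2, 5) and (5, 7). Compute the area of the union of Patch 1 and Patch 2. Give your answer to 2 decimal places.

33.00

By inclusion–exclusion:
Individual areas: |Patch 1| = 30, |Patch 2| = 6.
|Patch 1∩Patch 2|: x∈[2,5], y∈[5,6] → 3·1 = 3.
|Patch 1 ∪ Patch 2| = 36 − 3 = 33.00.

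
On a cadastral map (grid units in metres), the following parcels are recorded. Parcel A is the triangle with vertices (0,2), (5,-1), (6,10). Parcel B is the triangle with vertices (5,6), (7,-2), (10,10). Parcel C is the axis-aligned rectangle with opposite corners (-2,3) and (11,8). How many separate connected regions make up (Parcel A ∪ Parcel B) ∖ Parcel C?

4

(Parcel A ∪ Parcel B) ∖ Parcel C splits into 4 disjoint pieces (area 12.8523, area 1.3182, area 2, area 6.25).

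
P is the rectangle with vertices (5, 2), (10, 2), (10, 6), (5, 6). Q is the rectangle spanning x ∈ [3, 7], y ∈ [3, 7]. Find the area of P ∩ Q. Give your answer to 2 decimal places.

|P∩Q|: x∈[5,7], y∈[3,6] → 2·3 = 6.

6.00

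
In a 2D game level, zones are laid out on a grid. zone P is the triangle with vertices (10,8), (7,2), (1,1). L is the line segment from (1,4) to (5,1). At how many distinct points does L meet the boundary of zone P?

2

The segment meets the boundary at (4.273,1.545), (2.964,2.527).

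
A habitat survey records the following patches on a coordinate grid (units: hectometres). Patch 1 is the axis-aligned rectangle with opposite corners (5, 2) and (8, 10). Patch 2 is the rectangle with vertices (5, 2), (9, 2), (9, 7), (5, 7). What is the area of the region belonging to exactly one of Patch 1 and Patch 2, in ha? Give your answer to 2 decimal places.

|Patch 1∩Patch 2|: x∈[5,8], y∈[2,7] → 3·5 = 15.
|Patch 1 △ Patch 2| = |Patch 1| + |Patch 2| − 2·|Patch 1∩Patch 2| = 24 + 20 − 30 = 14.00.

14.00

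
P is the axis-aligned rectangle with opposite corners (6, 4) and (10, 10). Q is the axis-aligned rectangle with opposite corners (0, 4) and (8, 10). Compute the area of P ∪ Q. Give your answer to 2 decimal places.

By inclusion–exclusion:
Individual areas: |P| = 24, |Q| = 48.
|P∩Q|: x∈[6,8], y∈[4,10] → 2·6 = 12.
|P ∪ Q| = 72 − 12 = 60.00.

60.00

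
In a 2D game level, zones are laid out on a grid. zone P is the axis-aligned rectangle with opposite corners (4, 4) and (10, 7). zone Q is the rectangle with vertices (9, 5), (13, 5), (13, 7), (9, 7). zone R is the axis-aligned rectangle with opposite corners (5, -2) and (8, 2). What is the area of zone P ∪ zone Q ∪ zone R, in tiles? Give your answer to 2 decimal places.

By inclusion–exclusion:
Individual areas: |zone P| = 18, |zone Q| = 8, |zone R| = 12.
|zone P∩zone Q|: x∈[9,10], y∈[5,7] → 1·2 = 2.
|zone P∩zone R| = 0 (no overlap).
|zone Q∩zone R| = 0 (no overlap).
|zone P∩zone Q∩zone R| = 0.
|zone P ∪ zone Q ∪ zone R| = 38 − 2 + 0 = 36.00.

36.00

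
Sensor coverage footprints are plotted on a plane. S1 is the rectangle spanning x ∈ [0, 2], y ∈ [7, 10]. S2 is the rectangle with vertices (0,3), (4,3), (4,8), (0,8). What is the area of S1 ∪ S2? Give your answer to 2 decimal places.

24.00

By inclusion–exclusion:
Individual areas: |S1| = 6, |S2| = 20.
|S1∩S2|: x∈[0,2], y∈[7,8] → 2·1 = 2.
|S1 ∪ S2| = 26 − 2 = 24.00.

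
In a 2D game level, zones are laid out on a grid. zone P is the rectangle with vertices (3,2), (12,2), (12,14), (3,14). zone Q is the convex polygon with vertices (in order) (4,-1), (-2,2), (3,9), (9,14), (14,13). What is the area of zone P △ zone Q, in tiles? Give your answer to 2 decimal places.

|zone P| = 108, |zone Q| = 101, |zone P∩zone Q| = 68.0857.
|zone P △ zone Q| = |zone P| + |zone Q| − 2·|zone P∩zone Q| = 108 + 101 − 136.1714 = 72.83.

72.83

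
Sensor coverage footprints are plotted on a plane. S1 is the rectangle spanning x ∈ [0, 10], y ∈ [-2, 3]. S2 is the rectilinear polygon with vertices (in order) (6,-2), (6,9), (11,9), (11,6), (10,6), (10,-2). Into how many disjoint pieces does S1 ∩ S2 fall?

S1 ∩ S2 is a single connected region.

1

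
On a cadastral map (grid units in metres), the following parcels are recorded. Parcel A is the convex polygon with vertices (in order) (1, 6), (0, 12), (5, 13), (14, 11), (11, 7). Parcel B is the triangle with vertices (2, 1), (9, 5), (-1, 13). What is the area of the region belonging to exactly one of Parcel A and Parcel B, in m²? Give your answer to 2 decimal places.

|Parcel A| = 69.5, |Parcel B| = 48, |Parcel A∩Parcel B| = 18.98.
|Parcel A △ Parcel B| = |Parcel A| + |Parcel B| − 2·|Parcel A∩Parcel B| = 69.5 + 48 − 37.96 = 79.54.

79.54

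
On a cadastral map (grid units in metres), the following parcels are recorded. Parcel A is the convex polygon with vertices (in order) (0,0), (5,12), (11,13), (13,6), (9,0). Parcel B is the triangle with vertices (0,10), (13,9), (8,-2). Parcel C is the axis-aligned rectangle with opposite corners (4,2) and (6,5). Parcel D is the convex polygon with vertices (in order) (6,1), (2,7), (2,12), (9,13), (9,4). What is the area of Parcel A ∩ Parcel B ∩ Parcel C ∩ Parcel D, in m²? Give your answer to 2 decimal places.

4.67

The intersection is the polygon with vertices (4,5), (6,5), (6,2), (5.333,2), (4,4).
By the shoelace formula its area is 4.67.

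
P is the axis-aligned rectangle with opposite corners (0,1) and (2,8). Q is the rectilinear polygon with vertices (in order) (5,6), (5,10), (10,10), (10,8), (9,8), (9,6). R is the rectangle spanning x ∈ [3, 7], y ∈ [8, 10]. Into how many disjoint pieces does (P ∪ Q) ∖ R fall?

2

(P ∪ Q) ∖ R splits into 2 disjoint pieces (area 14, area 14).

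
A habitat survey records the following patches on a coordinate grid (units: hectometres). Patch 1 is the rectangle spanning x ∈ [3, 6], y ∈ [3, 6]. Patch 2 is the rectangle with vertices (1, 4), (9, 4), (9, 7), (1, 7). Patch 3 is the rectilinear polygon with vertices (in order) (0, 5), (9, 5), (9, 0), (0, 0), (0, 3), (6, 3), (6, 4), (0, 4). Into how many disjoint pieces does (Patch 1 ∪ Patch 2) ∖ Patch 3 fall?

(Patch 1 ∪ Patch 2) ∖ Patch 3 splits into 2 disjoint pieces (area 3, area 16).

2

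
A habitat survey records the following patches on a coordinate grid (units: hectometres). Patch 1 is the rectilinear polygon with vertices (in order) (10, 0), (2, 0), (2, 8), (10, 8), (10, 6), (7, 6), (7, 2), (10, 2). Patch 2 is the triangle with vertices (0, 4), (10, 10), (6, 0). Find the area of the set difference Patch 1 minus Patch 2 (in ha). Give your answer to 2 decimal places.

|Patch 1| = 52, |Patch 1∩Patch 2| = 30.4833.
|Patch 1 ∖ Patch 2| = |Patch 1| − |Patch 1∩Patch 2| = 52 − 30.4833 = 21.52.

21.52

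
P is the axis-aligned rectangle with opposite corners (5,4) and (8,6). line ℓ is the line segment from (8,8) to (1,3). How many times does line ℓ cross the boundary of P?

The segment meets the boundary at (5,5.857), (5.2,6).

2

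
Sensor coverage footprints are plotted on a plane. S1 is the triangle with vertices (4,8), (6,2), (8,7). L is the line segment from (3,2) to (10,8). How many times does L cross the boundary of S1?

The segment meets the boundary at (7.565,5.913), (5.333,4).

2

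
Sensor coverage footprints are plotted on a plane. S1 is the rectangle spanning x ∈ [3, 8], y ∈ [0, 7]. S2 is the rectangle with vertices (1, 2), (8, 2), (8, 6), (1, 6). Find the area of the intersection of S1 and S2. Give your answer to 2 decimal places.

20.00

|S1∩S2|: x∈[3,8], y∈[2,6] → 5·4 = 20.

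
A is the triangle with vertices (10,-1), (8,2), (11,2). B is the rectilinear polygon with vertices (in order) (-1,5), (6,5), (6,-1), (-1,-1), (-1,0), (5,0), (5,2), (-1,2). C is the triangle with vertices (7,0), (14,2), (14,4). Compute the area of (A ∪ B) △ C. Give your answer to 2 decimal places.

|A ∪ B| = 34.5.
|(A ∪ B) ∩ C| = 1.6058.
|(A ∪ B) △ C| = 34.5 + 7 − 3.2117 = 38.29.

38.29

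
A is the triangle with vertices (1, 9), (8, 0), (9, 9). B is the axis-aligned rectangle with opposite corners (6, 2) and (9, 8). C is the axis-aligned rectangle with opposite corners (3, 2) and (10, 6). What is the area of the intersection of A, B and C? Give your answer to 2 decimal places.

The intersection is the polygon with vertices (6,6), (8.667,6), (8.222,2), (6.444,2), (6,2.571).
By the shoelace formula its area is 9.65.

9.65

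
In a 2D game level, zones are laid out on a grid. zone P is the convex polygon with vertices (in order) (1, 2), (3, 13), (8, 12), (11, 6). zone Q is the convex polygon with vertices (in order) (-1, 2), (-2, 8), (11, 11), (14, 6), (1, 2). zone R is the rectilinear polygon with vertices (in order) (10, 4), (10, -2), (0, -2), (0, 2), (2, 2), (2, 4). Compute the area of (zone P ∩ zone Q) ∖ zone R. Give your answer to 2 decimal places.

45.41

|zone P ∩ zone Q| = 48.6082.
|(zone P ∩ zone Q) ∩ zone R| = 3.2.
|(zone P ∩ zone Q) ∖ zone R| = 48.6082 − 3.2 = 45.41.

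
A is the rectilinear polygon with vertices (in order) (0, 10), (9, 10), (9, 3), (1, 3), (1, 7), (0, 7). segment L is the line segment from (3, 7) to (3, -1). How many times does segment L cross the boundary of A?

The segment meets the boundary at (3,3).

1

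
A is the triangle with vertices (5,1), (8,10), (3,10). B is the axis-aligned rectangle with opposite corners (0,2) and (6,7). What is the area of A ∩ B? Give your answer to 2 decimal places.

8.22

The intersection is the polygon with vertices (5.333,2), (4.778,2), (3.667,7), (6,7), (6,4).
By the shoelace formula its area is 8.22.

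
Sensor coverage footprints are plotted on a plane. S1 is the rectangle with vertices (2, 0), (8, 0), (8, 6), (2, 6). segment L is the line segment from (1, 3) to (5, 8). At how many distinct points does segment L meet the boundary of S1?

2

The segment meets the boundary at (3.4,6), (2,4.25).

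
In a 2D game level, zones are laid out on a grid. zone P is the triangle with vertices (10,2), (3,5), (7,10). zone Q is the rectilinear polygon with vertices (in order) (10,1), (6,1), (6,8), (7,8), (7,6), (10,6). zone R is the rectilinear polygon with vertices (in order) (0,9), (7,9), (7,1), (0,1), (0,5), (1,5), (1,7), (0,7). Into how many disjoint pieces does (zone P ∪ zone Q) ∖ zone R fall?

1

(zone P ∪ zone Q) ∖ zone R is a single connected region.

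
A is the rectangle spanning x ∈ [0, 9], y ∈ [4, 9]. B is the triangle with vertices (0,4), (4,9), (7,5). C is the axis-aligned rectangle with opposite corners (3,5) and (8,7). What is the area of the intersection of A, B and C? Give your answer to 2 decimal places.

6.50

The intersection is the polygon with vertices (7,5), (3,5), (3,7), (5.5,7).
By the shoelace formula its area is 6.50.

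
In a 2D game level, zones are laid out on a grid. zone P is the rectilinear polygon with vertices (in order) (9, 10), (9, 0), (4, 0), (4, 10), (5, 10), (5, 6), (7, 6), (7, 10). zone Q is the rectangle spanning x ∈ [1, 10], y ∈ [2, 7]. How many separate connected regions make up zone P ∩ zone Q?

1

zone P ∩ zone Q is a single connected region.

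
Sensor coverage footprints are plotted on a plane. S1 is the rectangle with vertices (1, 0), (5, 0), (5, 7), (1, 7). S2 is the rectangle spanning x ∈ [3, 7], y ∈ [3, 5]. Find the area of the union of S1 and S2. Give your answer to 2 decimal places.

By inclusion–exclusion:
Individual areas: |S1| = 28, |S2| = 8.
|S1∩S2|: x∈[3,5], y∈[3,5] → 2·2 = 4.
|S1 ∪ S2| = 36 − 4 = 32.00.

32.00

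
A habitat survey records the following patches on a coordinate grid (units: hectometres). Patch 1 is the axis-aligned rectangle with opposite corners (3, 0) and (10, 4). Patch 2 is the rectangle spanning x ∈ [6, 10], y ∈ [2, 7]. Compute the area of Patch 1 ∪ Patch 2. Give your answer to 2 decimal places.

By inclusion–exclusion:
Individual areas: |Patch 1| = 28, |Patch 2| = 20.
|Patch 1∩Patch 2|: x∈[6,10], y∈[2,4] → 4·2 = 8.
|Patch 1 ∪ Patch 2| = 48 − 8 = 40.00.

40.00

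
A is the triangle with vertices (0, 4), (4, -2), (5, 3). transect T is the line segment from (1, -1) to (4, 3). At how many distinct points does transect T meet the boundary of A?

1

The segment meets the boundary at (2.235,0.647).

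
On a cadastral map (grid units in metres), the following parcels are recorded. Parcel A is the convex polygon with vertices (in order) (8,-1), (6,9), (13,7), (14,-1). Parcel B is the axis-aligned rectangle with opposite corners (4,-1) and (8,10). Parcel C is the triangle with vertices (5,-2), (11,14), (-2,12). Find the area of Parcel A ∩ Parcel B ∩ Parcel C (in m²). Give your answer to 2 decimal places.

6.23

The intersection is the polygon with vertices (8,8.429), (8,6), (7.087,3.565), (6,9).
By the shoelace formula its area is 6.23.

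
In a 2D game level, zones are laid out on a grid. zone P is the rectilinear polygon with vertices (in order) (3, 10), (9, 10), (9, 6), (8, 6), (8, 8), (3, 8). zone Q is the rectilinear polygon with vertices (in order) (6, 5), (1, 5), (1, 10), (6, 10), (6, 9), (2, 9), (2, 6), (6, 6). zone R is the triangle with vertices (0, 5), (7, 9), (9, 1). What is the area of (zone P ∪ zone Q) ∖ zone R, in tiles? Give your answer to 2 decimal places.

18.14

|zone P ∪ zone Q| = 24.
|(zone P ∪ zone Q) ∩ zone R| = 5.8571.
|(zone P ∪ zone Q) ∖ zone R| = 24 − 5.8571 = 18.14.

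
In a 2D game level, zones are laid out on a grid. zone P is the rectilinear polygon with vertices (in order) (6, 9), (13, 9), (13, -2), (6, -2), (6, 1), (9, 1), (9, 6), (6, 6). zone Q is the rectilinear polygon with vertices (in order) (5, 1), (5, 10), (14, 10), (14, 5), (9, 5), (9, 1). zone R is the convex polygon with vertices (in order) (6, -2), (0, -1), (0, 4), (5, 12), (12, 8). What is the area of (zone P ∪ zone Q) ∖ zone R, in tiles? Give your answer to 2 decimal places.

50.50

|zone P ∪ zone Q| = 98.
|(zone P ∪ zone Q) ∩ zone R| = 47.5.
|(zone P ∪ zone Q) ∖ zone R| = 98 − 47.5 = 50.50.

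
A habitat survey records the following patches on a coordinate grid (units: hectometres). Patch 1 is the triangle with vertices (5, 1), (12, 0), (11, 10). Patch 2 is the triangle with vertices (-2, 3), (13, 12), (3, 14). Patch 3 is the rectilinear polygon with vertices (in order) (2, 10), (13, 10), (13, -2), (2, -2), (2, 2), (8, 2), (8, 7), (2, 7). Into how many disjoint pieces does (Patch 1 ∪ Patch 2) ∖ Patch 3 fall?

2

(Patch 1 ∪ Patch 2) ∖ Patch 3 splits into 2 disjoint pieces (area 4.0833, area 44.5).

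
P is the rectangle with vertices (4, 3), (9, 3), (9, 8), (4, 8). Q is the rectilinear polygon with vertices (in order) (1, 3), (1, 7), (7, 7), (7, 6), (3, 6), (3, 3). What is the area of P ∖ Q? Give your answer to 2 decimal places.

|P| = 25, |P∩Q| = 3.
|P ∖ Q| = |P| − |P∩Q| = 25 − 3 = 22.00.

22.00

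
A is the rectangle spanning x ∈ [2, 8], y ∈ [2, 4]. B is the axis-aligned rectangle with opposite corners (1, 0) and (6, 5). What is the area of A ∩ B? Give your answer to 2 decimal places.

8.00

|A∩B|: x∈[2,6], y∈[2,4] → 4·2 = 8.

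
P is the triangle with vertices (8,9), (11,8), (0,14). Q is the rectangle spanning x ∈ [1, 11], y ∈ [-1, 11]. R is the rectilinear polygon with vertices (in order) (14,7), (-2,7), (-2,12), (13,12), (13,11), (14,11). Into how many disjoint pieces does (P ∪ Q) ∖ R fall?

(P ∪ Q) ∖ R splits into 2 disjoint pieces (area 0.4667, area 80).

2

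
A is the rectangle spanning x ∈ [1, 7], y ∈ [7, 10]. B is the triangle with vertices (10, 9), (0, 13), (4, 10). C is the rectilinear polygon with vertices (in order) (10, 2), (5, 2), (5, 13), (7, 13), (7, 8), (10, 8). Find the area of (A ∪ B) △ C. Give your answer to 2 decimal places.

|A ∪ B| = 24.25.
|(A ∪ B) ∩ C| = 7.2.
|(A ∪ B) △ C| = 24.25 + 40 − 14.4 = 49.85.

49.85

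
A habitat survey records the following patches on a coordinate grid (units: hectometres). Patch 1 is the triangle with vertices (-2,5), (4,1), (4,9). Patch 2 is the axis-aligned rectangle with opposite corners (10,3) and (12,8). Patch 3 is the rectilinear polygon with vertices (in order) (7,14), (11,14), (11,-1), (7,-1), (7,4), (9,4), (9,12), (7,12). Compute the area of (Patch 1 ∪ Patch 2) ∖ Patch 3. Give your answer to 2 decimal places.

|Patch 1 ∪ Patch 2| = 34.
|(Patch 1 ∪ Patch 2) ∩ Patch 3| = 5.
|(Patch 1 ∪ Patch 2) ∖ Patch 3| = 34 − 5 = 29.00.

29.00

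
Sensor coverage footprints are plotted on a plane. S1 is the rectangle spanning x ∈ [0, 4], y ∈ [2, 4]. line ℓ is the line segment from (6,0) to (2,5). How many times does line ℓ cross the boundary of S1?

2

The segment meets the boundary at (2.8,4), (4,2.5).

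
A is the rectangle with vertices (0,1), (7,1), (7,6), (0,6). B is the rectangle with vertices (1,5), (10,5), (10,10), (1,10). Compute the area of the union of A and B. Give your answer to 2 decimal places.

By inclusion–exclusion:
Individual areas: |A| = 35, |B| = 45.
|A∩B|: x∈[1,7], y∈[5,6] → 6·1 = 6.
|A ∪ B| = 80 − 6 = 74.00.

74.00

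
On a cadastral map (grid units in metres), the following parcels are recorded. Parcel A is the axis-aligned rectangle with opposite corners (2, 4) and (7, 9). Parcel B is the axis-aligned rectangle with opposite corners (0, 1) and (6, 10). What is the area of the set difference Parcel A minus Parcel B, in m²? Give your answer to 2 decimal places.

5.00

|Parcel A∩Parcel B|: x∈[2,6], y∈[4,9] → 4·5 = 20.
|Parcel A| = 25.
|Parcel A ∖ Parcel B| = |Parcel A| − |Parcel A∩Parcel B| = 25 − 20 = 5.00.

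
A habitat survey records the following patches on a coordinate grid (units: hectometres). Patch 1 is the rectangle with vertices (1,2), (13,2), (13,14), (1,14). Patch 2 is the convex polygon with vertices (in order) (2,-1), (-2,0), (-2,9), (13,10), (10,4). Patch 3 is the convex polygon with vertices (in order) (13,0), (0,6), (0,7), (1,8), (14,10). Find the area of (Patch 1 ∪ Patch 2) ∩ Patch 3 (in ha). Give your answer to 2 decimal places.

71.24

The region (Patch 1 ∪ Patch 2) ∩ Patch 3 is the polygon with vertices (8.667,2), (0,6), (0,7), (1,8), (13,9.846), (13,2).
By the shoelace formula its area is 71.24.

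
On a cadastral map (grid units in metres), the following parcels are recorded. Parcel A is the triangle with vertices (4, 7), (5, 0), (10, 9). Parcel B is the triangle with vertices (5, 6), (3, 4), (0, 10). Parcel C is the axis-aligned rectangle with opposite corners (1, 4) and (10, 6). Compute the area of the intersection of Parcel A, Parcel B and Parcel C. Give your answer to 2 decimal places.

The intersection is the polygon with vertices (4.25,5.25), (4.143,6), (5,6).
By the shoelace formula its area is 0.32.

0.32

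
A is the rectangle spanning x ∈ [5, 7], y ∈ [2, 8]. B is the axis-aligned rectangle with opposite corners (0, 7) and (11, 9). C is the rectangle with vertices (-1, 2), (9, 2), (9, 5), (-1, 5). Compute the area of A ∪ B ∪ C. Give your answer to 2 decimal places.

By inclusion–exclusion:
Individual areas: |A| = 12, |B| = 22, |C| = 30.
|A∩B|: x∈[5,7], y∈[7,8] → 2·1 = 2.
|A∩C|: x∈[5,7], y∈[2,5] → 2·3 = 6.
|B∩C| = 0 (no overlap).
|A∩B∩C| = 0.
|A ∪ B ∪ C| = 64 − 8 + 0 = 56.00.

56.00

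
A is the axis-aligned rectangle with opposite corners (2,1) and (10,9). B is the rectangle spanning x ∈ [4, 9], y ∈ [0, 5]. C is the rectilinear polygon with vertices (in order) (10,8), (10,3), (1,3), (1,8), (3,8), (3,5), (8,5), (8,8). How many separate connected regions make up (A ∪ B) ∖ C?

2

(A ∪ B) ∖ C splits into 2 disjoint pieces (area 21, area 23).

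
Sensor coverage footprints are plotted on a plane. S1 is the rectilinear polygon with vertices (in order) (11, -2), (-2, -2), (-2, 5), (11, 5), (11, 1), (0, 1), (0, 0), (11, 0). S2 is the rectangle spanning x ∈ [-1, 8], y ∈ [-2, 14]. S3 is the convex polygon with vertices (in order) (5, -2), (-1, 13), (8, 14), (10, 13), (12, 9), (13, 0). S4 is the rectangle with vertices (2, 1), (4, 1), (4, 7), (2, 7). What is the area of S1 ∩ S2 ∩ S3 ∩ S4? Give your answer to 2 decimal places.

The intersection is the polygon with vertices (3.8,1), (2.2,5), (4,5), (4,1).
By the shoelace formula its area is 4.00.

4.00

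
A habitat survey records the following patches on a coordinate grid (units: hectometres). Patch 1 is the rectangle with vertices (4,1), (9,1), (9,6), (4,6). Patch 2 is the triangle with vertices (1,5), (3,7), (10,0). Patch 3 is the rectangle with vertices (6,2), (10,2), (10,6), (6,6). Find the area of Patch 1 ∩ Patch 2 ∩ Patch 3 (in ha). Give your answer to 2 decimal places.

1.96

The intersection is the polygon with vertices (8,2), (6.4,2), (6,2.222), (6,4).
By the shoelace formula its area is 1.96.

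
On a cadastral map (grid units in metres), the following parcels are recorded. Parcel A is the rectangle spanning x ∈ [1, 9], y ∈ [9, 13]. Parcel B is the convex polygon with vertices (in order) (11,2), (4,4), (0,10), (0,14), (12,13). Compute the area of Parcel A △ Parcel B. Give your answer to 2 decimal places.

|Parcel A| = 32, |Parcel B| = 105.5, |Parcel A∩Parcel B| = 32.
|Parcel A △ Parcel B| = |Parcel A| + |Parcel B| − 2·|Parcel A∩Parcel B| = 32 + 105.5 − 64 = 73.50.

73.50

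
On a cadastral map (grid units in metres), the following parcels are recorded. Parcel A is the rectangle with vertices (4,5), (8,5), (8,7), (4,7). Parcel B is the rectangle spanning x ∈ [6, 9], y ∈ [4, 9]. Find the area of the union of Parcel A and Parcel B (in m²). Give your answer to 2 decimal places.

By inclusion–exclusion:
Individual areas: |Parcel A| = 8, |Parcel B| = 15.
|Parcel A∩Parcel B|: x∈[6,8], y∈[5,7] → 2·2 = 4.
|Parcel A ∪ Parcel B| = 23 − 4 = 19.00.

19.00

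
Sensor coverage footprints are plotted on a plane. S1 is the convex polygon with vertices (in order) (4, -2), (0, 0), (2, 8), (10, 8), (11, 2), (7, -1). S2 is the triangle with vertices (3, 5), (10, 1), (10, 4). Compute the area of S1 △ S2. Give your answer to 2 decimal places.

73.05

|S1| = 83.5, |S2| = 10.5, |S1∩S2| = 10.4764.
|S1 △ S2| = |S1| + |S2| − 2·|S1∩S2| = 83.5 + 10.5 − 20.9527 = 73.05.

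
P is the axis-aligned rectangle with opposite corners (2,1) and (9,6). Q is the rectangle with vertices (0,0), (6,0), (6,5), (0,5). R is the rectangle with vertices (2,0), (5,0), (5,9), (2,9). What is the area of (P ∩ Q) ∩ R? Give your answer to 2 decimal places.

The region (P ∩ Q) ∩ R is the polygon with vertices (2,5), (5,5), (5,1), (2,1).
By the shoelace formula its area is 12.00.

12.00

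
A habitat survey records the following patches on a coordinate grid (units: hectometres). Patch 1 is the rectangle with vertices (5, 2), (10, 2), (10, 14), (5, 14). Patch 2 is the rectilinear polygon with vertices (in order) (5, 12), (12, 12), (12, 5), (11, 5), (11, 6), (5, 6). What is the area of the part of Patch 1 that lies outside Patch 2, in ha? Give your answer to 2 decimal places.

30.00

|Patch 1| = 60, |Patch 1∩Patch 2| = 30.
|Patch 1 ∖ Patch 2| = |Patch 1| − |Patch 1∩Patch 2| = 60 − 30 = 30.00.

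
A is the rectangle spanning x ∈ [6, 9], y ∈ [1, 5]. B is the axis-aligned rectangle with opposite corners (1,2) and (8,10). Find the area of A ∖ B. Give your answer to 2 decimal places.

6.00

|A∩B|: x∈[6,8], y∈[2,5] → 2·3 = 6.
|A| = 12.
|A ∖ B| = |A| − |A∩B| = 12 − 6 = 6.00.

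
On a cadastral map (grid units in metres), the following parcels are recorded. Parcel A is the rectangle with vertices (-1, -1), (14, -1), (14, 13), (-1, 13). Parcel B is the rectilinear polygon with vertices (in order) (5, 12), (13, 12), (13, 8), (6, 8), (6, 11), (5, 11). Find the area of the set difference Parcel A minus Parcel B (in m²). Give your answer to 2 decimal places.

181.00

|Parcel A| = 210, |Parcel A∩Parcel B| = 29.
|Parcel A ∖ Parcel B| = |Parcel A| − |Parcel A∩Parcel B| = 210 − 29 = 181.00.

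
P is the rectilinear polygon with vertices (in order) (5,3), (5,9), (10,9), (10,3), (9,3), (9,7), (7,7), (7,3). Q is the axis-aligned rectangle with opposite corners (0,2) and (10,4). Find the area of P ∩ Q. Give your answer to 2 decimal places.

3.00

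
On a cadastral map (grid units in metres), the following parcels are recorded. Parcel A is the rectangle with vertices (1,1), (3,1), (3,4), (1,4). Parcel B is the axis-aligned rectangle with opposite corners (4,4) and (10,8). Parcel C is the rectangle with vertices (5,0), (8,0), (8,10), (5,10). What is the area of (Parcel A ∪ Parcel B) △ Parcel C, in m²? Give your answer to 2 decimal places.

36.00

|Parcel A ∪ Parcel B| = 30.
|(Parcel A ∪ Parcel B) ∩ Parcel C| = 12.
|(Parcel A ∪ Parcel B) △ Parcel C| = 30 + 30 − 24 = 36.00.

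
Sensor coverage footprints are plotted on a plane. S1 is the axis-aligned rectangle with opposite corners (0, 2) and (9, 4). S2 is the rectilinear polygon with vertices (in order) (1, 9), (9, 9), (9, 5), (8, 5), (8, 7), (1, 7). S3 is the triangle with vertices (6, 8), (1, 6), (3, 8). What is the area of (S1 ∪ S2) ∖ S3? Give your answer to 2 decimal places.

33.75

|S1 ∪ S2| = 36.
|(S1 ∪ S2) ∩ S3| = 2.25.
|(S1 ∪ S2) ∖ S3| = 36 − 2.25 = 33.75.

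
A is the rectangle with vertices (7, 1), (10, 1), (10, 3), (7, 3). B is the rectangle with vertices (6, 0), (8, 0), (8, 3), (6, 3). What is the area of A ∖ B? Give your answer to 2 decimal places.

4.00

|A∩B|: x∈[7,8], y∈[1,3] → 1·2 = 2.
|A| = 6.
|A ∖ B| = |A| − |A∩B| = 6 − 2 = 4.00.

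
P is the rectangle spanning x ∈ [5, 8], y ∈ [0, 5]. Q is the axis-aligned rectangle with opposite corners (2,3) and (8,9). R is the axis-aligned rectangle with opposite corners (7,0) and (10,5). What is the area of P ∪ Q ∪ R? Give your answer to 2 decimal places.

55.00

By inclusion–exclusion:
Individual areas: |P| = 15, |Q| = 36, |R| = 15.
|P∩Q|: x∈[5,8], y∈[3,5] → 3·2 = 6.
|P∩R|: x∈[7,8], y∈[0,5] → 1·5 = 5.
|Q∩R|: x∈[7,8], y∈[3,5] → 1·2 = 2.
|P∩Q∩R| = 2.
|P ∪ Q ∪ R| = 66 − 13 + 2 = 55.00.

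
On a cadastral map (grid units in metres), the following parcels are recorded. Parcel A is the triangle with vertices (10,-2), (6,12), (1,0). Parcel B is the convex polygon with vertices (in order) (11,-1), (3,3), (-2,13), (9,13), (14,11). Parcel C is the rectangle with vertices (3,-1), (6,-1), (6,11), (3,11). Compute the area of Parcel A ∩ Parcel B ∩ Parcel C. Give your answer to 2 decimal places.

18.24

The intersection is the polygon with vertices (3,3), (3,4.8), (5.583,11), (6,11), (6,1.5).
By the shoelace formula its area is 18.24.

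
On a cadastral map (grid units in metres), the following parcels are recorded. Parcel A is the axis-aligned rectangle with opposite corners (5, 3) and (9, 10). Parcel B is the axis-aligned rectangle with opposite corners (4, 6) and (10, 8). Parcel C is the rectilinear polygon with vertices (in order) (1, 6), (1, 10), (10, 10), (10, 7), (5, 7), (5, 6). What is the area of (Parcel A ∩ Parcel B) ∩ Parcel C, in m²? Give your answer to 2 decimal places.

|Parcel A ∩ Parcel B| = 8.
|(Parcel A ∩ Parcel B) ∩ Parcel C| = 4.00.

4.00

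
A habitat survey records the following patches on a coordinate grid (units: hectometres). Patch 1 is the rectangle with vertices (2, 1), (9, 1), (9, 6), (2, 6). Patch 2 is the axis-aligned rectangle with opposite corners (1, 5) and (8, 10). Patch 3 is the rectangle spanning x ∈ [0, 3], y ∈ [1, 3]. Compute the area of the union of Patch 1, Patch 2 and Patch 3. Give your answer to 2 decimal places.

68.00

By inclusion–exclusion:
Individual areas: |Patch 1| = 35, |Patch 2| = 35, |Patch 3| = 6.
|Patch 1∩Patch 2|: x∈[2,8], y∈[5,6] → 6·1 = 6.
|Patch 1∩Patch 3|: x∈[2,3], y∈[1,3] → 1·2 = 2.
|Patch 2∩Patch 3| = 0 (no overlap).
|Patch 1∩Patch 2∩Patch 3| = 0.
|Patch 1 ∪ Patch 2 ∪ Patch 3| = 76 − 8 + 0 = 68.00.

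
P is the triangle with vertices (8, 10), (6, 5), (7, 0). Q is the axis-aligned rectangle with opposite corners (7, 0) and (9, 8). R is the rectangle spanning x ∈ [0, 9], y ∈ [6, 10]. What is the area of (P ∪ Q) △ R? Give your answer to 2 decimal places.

|P ∪ Q| = 20.35.
|(P ∪ Q) ∩ R| = 5.05.
|(P ∪ Q) △ R| = 20.35 + 36 − 10.1 = 46.25.

46.25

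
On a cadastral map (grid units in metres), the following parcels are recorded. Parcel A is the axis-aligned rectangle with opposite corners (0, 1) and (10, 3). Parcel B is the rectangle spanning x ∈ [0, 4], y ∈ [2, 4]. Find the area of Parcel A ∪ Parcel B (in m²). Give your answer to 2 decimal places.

24.00

By inclusion–exclusion:
Individual areas: |Parcel A| = 20, |Parcel B| = 8.
|Parcel A∩Parcel B|: x∈[0,4], y∈[2,3] → 4·1 = 4.
|Parcel A ∪ Parcel B| = 28 − 4 = 24.00.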